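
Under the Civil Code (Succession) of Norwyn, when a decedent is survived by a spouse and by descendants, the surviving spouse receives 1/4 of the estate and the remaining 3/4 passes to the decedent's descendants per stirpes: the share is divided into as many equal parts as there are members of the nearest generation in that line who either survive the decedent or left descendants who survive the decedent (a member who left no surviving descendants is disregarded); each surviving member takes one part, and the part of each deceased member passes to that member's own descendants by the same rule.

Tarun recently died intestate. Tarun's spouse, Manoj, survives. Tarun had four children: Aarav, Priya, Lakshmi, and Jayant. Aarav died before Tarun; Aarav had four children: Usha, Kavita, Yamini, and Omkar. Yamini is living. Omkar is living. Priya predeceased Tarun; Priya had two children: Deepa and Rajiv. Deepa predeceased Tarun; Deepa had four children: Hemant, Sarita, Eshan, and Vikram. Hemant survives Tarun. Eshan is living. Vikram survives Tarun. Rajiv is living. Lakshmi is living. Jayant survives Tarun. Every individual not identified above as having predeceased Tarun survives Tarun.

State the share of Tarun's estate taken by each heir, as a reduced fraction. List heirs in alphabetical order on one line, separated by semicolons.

Eshan 3/128; Hemant 3/128; Jayant 3/16; Kavita 3/64; Lakshmi 3/16; Manoj 1/4; Omkar 3/64; Rajiv 3/32; Sarita 3/128; Usha 3/64; Vikram 3/128; Yamini 3/64

Manoj, as surviving spouse, takes 1/4.
The remaining 3/4 passes to Tarun's descendants per stirpes.
The 3/4 is divided into 4 equal shares of 3/16 among Aarav, Priya, Lakshmi, Jayant.
Aarav predeceased; the 3/16 allotted to Aarav's branch passes to Aarav's issue by representation.
The 3/16 is divided into 4 equal shares of 3/64 among Usha, Kavita, Yamini, Omkar.
Usha is living and takes 3/64.
Kavita is living and takes 3/64.
Yamini is living and takes 3/64.
Omkar is living and takes 3/64.
Priya predeceased; the 3/16 allotted to Priya's branch passes to Priya's issue by representation.
The 3/16 is divided into 2 equal shares of 3/32 among Deepa, Rajiv.
Deepa predeceased; the 3/32 allotted to Deepa's branch passes to Deepa's issue by representation.
The 3/32 is divided into 4 equal shares of 3/128 among Hemant, Sarita, Eshan, Vikram.
Hemant is living and takes 3/128.
Sarita is living and takes 3/128.
Eshan is living and takes 3/128.
Vikram is living and takes 3/128.
Rajiv is living and takes 3/32.
Lakshmi is living and takes 3/16.
Jayant is living and takes 3/16.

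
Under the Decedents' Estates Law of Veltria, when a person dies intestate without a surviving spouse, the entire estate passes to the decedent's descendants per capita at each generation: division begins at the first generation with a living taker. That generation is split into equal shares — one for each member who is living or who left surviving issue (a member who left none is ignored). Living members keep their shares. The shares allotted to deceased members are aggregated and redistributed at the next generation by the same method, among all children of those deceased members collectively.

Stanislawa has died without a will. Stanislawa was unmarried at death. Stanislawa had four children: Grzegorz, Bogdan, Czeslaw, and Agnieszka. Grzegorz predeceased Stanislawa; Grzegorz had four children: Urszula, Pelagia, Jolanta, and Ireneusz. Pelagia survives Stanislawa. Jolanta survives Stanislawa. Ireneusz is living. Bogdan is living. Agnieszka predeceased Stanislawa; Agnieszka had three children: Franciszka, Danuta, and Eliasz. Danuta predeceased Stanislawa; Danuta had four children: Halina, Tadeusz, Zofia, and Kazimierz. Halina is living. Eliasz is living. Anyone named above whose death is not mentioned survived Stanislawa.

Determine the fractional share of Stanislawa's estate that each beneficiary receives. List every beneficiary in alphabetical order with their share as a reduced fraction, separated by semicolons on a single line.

Bogdan 1/4; Czeslaw 1/4; Eliasz 1/14; Franciszka 1/14; Halina 1/56; Ireneusz 1/14; Jolanta 1/14; Kazimierz 1/56; Pelagia 1/14; Tadeusz 1/56; Urszula 1/14; Zofia 1/56

There is no surviving spouse, so the entire estate passes to Stanislawa's descendants per capita at each generation.
At generation 1 (Grzegorz, Bogdan, Czeslaw, Agnieszka) there are 4 shares of (1)/4 = 1/4 each.
Living: Bogdan and Czeslaw — each takes 1/4.
Deceased: Grzegorz and Agnieszka. Their combined 1/2 is pooled and carried to generation 2.
At generation 2 (Urszula, Pelagia, Jolanta, Ireneusz, Franciszka, Danuta, Eliasz) there are 7 shares of (1/2)/7 = 1/14 each.
Living: Urszula, Pelagia, Jolanta, Ireneusz, Franciszka, and Eliasz — each takes 1/14.
Deceased: Danuta. That 1/14 share is carried to generation 3.
At generation 3 (Halina, Tadeusz, Zofia, Kazimierz) there are 4 shares of (1/14)/4 = 1/56 each.
Living: Halina, Tadeusz, Zofia, and Kazimierz — each takes 1/56.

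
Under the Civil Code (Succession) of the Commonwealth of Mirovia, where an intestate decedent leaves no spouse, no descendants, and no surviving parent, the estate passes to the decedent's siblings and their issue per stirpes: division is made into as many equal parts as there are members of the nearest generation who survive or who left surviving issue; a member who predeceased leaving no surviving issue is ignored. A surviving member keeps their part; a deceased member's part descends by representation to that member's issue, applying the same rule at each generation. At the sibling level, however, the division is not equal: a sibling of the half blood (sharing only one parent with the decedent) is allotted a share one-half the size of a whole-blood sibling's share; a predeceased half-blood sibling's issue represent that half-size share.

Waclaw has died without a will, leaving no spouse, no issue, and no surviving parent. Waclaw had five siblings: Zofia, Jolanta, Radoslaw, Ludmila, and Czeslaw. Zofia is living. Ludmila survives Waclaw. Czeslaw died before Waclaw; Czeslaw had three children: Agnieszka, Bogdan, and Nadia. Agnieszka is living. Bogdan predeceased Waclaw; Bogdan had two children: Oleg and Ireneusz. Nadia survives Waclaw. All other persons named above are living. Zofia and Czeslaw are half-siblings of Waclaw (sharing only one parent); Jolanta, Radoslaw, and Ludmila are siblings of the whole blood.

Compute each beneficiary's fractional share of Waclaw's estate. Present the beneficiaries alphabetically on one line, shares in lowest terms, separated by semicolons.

No spouse, descendants, or parent survives, so the estate passes to Waclaw's siblings per stirpes.
Half-blood siblings count for one-half the weight of whole-blood siblings at the initial division.
Dividing 1 in proportion to weights (total weight 4): Zofia (weight 1/2) → 1/8; Jolanta (weight 1) → 1/4; Radoslaw (weight 1) → 1/4; Ludmila (weight 1) → 1/4; Czeslaw (weight 1/2) → 1/8.
Zofia is living and takes 1/8.
Jolanta is living and takes 1/4.
Radoslaw is living and takes 1/4.
Ludmila is living and takes 1/4.
Czeslaw predeceased; the 1/8 allotted to Czeslaw's branch passes to Czeslaw's issue by representation.
The 1/8 is divided into 3 equal shares of 1/24 among Agnieszka, Bogdan, Nadia.
Agnieszka is living and takes 1/24.
Bogdan predeceased; the 1/24 allotted to Bogdan's branch passes to Bogdan's issue by representation.
The 1/24 is divided into 2 equal shares of 1/48 among Oleg, Ireneusz.
Oleg is living and takes 1/48.
Ireneusz is living and takes 1/48.
Nadia is living and takes 1/24.

Agnieszka 1/24; Ireneusz 1/48; Jolanta 1/4; Ludmila 1/4; Nadia 1/24; Oleg 1/48; Radoslaw 1/4; Zofia 1/8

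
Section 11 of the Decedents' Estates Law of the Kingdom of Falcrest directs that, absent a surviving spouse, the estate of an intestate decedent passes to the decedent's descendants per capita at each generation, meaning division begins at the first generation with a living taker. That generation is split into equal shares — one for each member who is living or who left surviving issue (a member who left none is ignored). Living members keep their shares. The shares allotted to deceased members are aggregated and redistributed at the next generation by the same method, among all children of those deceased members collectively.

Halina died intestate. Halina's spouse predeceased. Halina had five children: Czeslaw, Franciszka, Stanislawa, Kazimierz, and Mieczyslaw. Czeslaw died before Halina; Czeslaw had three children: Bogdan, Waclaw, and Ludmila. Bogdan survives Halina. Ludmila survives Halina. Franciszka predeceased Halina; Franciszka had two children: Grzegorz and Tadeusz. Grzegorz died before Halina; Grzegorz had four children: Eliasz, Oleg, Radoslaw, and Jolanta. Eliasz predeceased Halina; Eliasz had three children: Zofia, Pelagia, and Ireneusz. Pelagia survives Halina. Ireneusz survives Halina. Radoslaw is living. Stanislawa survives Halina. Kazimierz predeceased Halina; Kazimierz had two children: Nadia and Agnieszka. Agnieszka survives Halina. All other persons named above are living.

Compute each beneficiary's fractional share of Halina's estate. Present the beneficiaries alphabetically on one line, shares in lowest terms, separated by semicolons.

There is no surviving spouse, so the entire estate passes to Halina's descendants per capita at each generation.
At generation 1 (Czeslaw, Franciszka, Stanislawa, Kazimierz, Mieczyslaw) there are 5 shares of (1)/5 = 1/5 each.
Living: Stanislawa and Mieczyslaw — each takes 1/5.
Deceased: Czeslaw, Franciszka, and Kazimierz. Their combined 3/5 is pooled and carried to generation 2.
At generation 2 (Bogdan, Waclaw, Ludmila, Grzegorz, Tadeusz, Nadia, Agnieszka) there are 7 shares of (3/5)/7 = 3/35 each.
Living: Bogdan, Waclaw, Ludmila, Tadeusz, Nadia, and Agnieszka — each takes 3/35.
Deceased: Grzegorz. That 3/35 share is carried to generation 3.
At generation 3 (Eliasz, Oleg, Radoslaw, Jolanta) there are 4 shares of (3/35)/4 = 3/140 each.
Living: Oleg, Radoslaw, and Jolanta — each takes 3/140.
Deceased: Eliasz. That 3/140 share is carried to generation 4.
At generation 4 (Zofia, Pelagia, Ireneusz) there are 3 shares of (3/140)/3 = 1/140 each.
Living: Zofia, Pelagia, and Ireneusz — each takes 1/140.

Agnieszka 3/35; Bogdan 3/35; Ireneusz 1/140; Jolanta 3/140; Ludmila 3/35; Mieczyslaw 1/5; Nadia 3/35; Oleg 3/140; Pelagia 1/140; Radoslaw 3/140; Stanislawa 1/5; Tadeusz 3/35; Waclaw 3/35; Zofia 1/140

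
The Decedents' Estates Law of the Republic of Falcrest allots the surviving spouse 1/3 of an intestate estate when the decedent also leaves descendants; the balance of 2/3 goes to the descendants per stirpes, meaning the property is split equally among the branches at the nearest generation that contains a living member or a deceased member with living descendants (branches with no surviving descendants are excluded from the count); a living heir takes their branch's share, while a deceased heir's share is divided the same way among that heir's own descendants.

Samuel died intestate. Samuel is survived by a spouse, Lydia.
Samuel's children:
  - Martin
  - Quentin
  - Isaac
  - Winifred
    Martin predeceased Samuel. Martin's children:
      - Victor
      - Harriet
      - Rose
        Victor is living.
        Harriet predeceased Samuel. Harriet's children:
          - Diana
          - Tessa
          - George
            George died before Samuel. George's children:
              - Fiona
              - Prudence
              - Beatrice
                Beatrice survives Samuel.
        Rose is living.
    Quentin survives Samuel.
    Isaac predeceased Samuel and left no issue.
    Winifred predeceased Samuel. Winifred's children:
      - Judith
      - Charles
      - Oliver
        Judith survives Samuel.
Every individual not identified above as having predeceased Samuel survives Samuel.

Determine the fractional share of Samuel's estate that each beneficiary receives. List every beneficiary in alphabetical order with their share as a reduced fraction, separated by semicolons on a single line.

Lydia, as surviving spouse, takes 1/3.
The remaining 2/3 passes to Samuel's descendants per stirpes.
Isaac left no surviving issue, so that branch lapses and is disregarded.
The 2/3 is divided into 3 equal shares of 2/9 among Martin, Quentin, Winifred.
Martin predeceased; the 2/9 allotted to Martin's branch passes to Martin's issue by representation.
The 2/9 is divided into 3 equal shares of 2/27 among Victor, Harriet, Rose.
Victor is living and takes 2/27.
Harriet predeceased; the 2/27 allotted to Harriet's branch passes to Harriet's issue by representation.
The 2/27 is divided into 3 equal shares of 2/81 among Diana, Tessa, George.
Diana is living and takes 2/81.
Tessa is living and takes 2/81.
George predeceased; the 2/81 allotted to George's branch passes to George's issue by representation.
The 2/81 is divided into 3 equal shares of 2/243 among Fiona, Prudence, Beatrice.
Fiona is living and takes 2/243.
Prudence is living and takes 2/243.
Beatrice is living and takes 2/243.
Rose is living and takes 2/27.
Quentin is living and takes 2/9.
Winifred predeceased; the 2/9 allotted to Winifred's branch passes to Winifred's issue by representation.
The 2/9 is divided into 3 equal shares of 2/27 among Judith, Charles, Oliver.
Judith is living and takes 2/27.
Charles is living and takes 2/27.
Oliver is living and takes 2/27.

Beatrice 2/243; Charles 2/27; Diana 2/81; Fiona 2/243; Judith 2/27; Lydia 1/3; Oliver 2/27; Prudence 2/243; Quentin 2/9; Rose 2/27; Tessa 2/81; Victor 2/27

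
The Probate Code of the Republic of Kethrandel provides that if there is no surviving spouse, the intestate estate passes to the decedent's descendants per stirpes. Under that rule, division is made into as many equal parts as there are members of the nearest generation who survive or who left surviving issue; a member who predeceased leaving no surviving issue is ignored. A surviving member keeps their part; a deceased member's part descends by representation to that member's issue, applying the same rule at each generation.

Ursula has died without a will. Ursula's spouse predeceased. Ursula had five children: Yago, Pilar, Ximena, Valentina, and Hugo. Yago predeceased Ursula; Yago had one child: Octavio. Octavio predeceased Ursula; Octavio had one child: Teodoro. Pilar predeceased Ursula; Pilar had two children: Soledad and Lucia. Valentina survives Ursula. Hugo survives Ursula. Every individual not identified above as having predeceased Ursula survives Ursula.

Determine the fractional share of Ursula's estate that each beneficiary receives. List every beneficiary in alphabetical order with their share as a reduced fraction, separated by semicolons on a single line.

Hugo 1/5; Lucia 1/10; Soledad 1/10; Teodoro 1/5; Valentina 1/5; Ximena 1/5

There is no surviving spouse, so the entire estate passes to Ursula's descendants per stirpes.
The estate is divided into 5 equal shares of 1/5 among Yago, Pilar, Ximena, Valentina, Hugo.
Yago predeceased; the 1/5 allotted to Yago's branch passes to Yago's issue by representation.
Octavio's line is the sole branch at this level, so the full 1/5 passes to Octavio's issue by representation.
Teodoro is the sole taker at this level and receives the full 1/5.
Pilar predeceased; the 1/5 allotted to Pilar's branch passes to Pilar's issue by representation.
The 1/5 is divided into 2 equal shares of 1/10 among Soledad, Lucia.
Soledad is living and takes 1/10.
Lucia is living and takes 1/10.
Ximena is living and takes 1/5.
Valentina is living and takes 1/5.
Hugo is living and takes 1/5.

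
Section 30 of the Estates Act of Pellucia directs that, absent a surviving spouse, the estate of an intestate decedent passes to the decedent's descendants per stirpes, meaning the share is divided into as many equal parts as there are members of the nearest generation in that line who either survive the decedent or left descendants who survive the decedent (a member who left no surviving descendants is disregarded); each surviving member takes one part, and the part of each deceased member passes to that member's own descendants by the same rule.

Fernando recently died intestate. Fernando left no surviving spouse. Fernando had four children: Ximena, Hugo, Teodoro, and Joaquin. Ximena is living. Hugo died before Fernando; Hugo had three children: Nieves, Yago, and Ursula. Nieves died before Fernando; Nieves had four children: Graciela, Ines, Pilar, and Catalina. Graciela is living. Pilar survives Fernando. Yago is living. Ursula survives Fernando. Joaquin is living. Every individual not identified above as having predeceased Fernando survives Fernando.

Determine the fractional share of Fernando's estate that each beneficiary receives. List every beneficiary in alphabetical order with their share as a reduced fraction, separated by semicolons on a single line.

There is no surviving spouse, so the entire estate passes to Fernando's descendants per stirpes.
The estate is divided into 4 equal shares of 1/4 among Ximena, Hugo, Teodoro, Joaquin.
Ximena is living and takes 1/4.
Hugo predeceased; the 1/4 allotted to Hugo's branch passes to Hugo's issue by representation.
The 1/4 is divided into 3 equal shares of 1/12 among Nieves, Yago, Ursula.
Nieves predeceased; the 1/12 allotted to Nieves's branch passes to Nieves's issue by representation.
The 1/12 is divided into 4 equal shares of 1/48 among Graciela, Ines, Pilar, Catalina.
Graciela is living and takes 1/48.
Ines is living and takes 1/48.
Pilar is living and takes 1/48.
Catalina is living and takes 1/48.
Yago is living and takes 1/12.
Ursula is living and takes 1/12.
Teodoro is living and takes 1/4.
Joaquin is living and takes 1/4.

Catalina 1/48; Graciela 1/48; Ines 1/48; Joaquin 1/4; Pilar 1/48; Teodoro 1/4; Ursula 1/12; Ximena 1/4; Yago 1/12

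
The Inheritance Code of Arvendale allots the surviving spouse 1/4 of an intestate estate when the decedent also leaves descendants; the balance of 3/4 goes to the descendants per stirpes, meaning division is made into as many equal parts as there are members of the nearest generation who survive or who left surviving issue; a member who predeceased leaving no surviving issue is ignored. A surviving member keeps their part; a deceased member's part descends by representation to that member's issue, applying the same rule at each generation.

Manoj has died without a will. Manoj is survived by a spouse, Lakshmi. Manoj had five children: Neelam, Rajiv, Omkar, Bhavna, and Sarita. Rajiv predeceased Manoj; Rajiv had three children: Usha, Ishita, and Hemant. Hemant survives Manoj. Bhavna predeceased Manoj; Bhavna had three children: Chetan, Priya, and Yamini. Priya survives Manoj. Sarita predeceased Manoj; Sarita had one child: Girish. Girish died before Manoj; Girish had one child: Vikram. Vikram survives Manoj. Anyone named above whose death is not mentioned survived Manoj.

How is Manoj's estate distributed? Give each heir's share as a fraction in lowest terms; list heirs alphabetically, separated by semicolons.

Chetan 1/20; Hemant 1/20; Ishita 1/20; Lakshmi 1/4; Neelam 3/20; Omkar 3/20; Priya 1/20; Usha 1/20; Vikram 3/20; Yamini 1/20

Lakshmi, as surviving spouse, takes 1/4.
The remaining 3/4 passes to Manoj's descendants per stirpes.
The 3/4 is divided into 5 equal shares of 3/20 among Neelam, Rajiv, Omkar, Bhavna, Sarita.
Neelam is living and takes 3/20.
Rajiv predeceased; the 3/20 allotted to Rajiv's branch passes to Rajiv's issue by representation.
The 3/20 is divided into 3 equal shares of 1/20 among Usha, Ishita, Hemant.
Usha is living and takes 1/20.
Ishita is living and takes 1/20.
Hemant is living and takes 1/20.
Omkar is living and takes 3/20.
Bhavna predeceased; the 3/20 allotted to Bhavna's branch passes to Bhavna's issue by representation.
The 3/20 is divided into 3 equal shares of 1/20 among Chetan, Priya, Yamini.
Chetan is living and takes 1/20.
Priya is living and takes 1/20.
Yamini is living and takes 1/20.
Sarita predeceased; the 3/20 allotted to Sarita's branch passes to Sarita's issue by representation.
Girish's line is the sole branch at this level, so the full 3/20 passes to Girish's issue by representation.
Vikram is the sole taker at this level and receives the full 3/20.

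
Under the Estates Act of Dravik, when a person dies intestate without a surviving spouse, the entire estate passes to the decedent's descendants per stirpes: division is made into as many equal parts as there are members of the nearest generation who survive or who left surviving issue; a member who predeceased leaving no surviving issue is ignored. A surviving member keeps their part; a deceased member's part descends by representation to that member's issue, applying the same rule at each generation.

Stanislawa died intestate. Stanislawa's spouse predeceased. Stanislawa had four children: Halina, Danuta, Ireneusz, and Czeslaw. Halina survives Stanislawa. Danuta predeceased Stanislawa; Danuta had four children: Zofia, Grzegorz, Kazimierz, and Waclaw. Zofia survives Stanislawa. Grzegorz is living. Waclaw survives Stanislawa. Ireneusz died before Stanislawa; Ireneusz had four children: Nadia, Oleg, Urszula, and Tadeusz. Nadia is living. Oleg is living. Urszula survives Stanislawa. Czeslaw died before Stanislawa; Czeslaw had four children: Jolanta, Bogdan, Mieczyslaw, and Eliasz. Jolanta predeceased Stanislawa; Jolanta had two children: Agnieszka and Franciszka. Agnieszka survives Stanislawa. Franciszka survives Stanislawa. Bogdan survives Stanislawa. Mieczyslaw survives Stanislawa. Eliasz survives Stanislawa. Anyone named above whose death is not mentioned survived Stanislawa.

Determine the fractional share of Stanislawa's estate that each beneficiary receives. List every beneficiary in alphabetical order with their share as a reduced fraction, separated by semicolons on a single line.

Agnieszka 1/32; Bogdan 1/16; Eliasz 1/16; Franciszka 1/32; Grzegorz 1/16; Halina 1/4; Kazimierz 1/16; Mieczyslaw 1/16; Nadia 1/16; Oleg 1/16; Tadeusz 1/16; Urszula 1/16; Waclaw 1/16; Zofia 1/16

There is no surviving spouse, so the entire estate passes to Stanislawa's descendants per stirpes.
The estate is divided into 4 equal shares of 1/4 among Halina, Danuta, Ireneusz, Czeslaw.
Halina is living and takes 1/4.
Danuta predeceased; the 1/4 allotted to Danuta's branch passes to Danuta's issue by representation.
The 1/4 is divided into 4 equal shares of 1/16 among Zofia, Grzegorz, Kazimierz, Waclaw.
Zofia is living and takes 1/16.
Grzegorz is living and takes 1/16.
Kazimierz is living and takes 1/16.
Waclaw is living and takes 1/16.
Ireneusz predeceased; the 1/4 allotted to Ireneusz's branch passes to Ireneusz's issue by representation.
The 1/4 is divided into 4 equal shares of 1/16 among Nadia, Oleg, Urszula, Tadeusz.
Nadia is living and takes 1/16.
Oleg is living and takes 1/16.
Urszula is living and takes 1/16.
Tadeusz is living and takes 1/16.
Czeslaw predeceased; the 1/4 allotted to Czeslaw's branch passes to Czeslaw's issue by representation.
The 1/4 is divided into 4 equal shares of 1/16 among Jolanta, Bogdan, Mieczyslaw, Eliasz.
Jolanta predeceased; the 1/16 allotted to Jolanta's branch passes to Jolanta's issue by representation.
The 1/16 is divided into 2 equal shares of 1/32 among Agnieszka, Franciszka.
Agnieszka is living and takes 1/32.
Franciszka is living and takes 1/32.
Bogdan is living and takes 1/16.
Mieczyslaw is living and takes 1/16.
Eliasz is living and takes 1/16.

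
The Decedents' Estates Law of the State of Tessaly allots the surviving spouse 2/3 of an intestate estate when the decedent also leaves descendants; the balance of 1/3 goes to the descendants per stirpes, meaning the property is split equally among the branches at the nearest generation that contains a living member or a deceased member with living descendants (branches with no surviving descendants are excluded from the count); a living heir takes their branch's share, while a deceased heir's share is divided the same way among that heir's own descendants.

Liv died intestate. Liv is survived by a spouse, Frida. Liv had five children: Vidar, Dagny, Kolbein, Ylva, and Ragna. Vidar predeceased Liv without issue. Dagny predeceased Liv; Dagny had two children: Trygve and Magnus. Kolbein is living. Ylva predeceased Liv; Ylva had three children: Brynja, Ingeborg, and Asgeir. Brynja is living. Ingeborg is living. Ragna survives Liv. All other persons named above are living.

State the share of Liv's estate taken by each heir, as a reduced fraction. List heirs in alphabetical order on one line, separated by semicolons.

Asgeir 1/36; Brynja 1/36; Frida 2/3; Ingeborg 1/36; Kolbein 1/12; Magnus 1/24; Ragna 1/12; Trygve 1/24

Frida, as surviving spouse, takes 2/3.
The remaining 1/3 passes to Liv's descendants per stirpes.
Vidar left no surviving issue, so that branch lapses and is disregarded.
The 1/3 is divided into 4 equal shares of 1/12 among Dagny, Kolbein, Ylva, Ragna.
Dagny predeceased; the 1/12 allotted to Dagny's branch passes to Dagny's issue by representation.
The 1/12 is divided into 2 equal shares of 1/24 among Trygve, Magnus.
Trygve is living and takes 1/24.
Magnus is living and takes 1/24.
Kolbein is living and takes 1/12.
Ylva predeceased; the 1/12 allotted to Ylva's branch passes to Ylva's issue by representation.
The 1/12 is divided into 3 equal shares of 1/36 among Brynja, Ingeborg, Asgeir.
Brynja is living and takes 1/36.
Ingeborg is living and takes 1/36.
Asgeir is living and takes 1/36.
Ragna is living and takes 1/12.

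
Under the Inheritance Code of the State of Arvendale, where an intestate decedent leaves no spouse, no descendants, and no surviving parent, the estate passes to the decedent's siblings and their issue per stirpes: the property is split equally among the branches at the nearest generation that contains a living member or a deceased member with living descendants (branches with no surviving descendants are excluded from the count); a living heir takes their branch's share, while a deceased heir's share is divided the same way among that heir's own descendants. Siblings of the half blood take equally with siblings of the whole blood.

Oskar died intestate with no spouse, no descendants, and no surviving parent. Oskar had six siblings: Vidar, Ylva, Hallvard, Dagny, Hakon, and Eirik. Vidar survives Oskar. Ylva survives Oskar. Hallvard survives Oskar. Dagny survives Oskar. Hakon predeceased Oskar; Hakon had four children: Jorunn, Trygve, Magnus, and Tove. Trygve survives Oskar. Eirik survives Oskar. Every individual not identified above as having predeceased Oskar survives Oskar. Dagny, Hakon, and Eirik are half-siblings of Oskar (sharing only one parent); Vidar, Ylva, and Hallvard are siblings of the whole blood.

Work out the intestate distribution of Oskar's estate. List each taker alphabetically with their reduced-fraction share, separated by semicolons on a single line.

Dagny 1/6; Eirik 1/6; Hallvard 1/6; Jorunn 1/24; Magnus 1/24; Tove 1/24; Trygve 1/24; Vidar 1/6; Ylva 1/6

No spouse, descendants, or parent survives, so the estate passes to Oskar's siblings per stirpes.
Half-blood and whole-blood siblings take equally under the stated rule.
The estate is divided into 6 equal shares of 1/6 among Vidar, Ylva, Hallvard, Dagny, Hakon, Eirik.
Vidar is living and takes 1/6.
Ylva is living and takes 1/6.
Hallvard is living and takes 1/6.
Dagny is living and takes 1/6.
Hakon predeceased; the 1/6 allotted to Hakon's branch passes to Hakon's issue by representation.
The 1/6 is divided into 4 equal shares of 1/24 among Jorunn, Trygve, Magnus, Tove.
Jorunn is living and takes 1/24.
Trygve is living and takes 1/24.
Magnus is living and takes 1/24.
Tove is living and takes 1/24.
Eirik is living and takes 1/6.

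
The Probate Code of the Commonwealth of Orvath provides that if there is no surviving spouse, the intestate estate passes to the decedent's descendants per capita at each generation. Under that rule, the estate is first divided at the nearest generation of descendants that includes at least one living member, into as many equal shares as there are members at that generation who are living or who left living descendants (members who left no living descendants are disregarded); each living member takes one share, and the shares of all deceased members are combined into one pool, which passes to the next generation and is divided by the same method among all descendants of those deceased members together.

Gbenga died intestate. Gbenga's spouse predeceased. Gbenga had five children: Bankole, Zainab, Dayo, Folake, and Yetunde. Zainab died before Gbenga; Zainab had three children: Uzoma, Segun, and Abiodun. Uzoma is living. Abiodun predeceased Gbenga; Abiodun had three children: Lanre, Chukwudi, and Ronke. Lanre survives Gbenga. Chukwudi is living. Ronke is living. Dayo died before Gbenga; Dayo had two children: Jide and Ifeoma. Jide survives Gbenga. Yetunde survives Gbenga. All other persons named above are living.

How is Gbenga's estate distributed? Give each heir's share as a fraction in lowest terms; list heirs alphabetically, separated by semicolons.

Bankole 1/5; Chukwudi 2/75; Folake 1/5; Ifeoma 2/25; Jide 2/25; Lanre 2/75; Ronke 2/75; Segun 2/25; Uzoma 2/25; Yetunde 1/5

There is no surviving spouse, so the entire estate passes to Gbenga's descendants per capita at each generation.
At generation 1 (Bankole, Zainab, Dayo, Folake, Yetunde) there are 5 shares of (1)/5 = 1/5 each.
Living: Bankole, Folake, and Yetunde — each takes 1/5.
Deceased: Zainab and Dayo. Their combined 2/5 is pooled and carried to generation 2.
At generation 2 (Uzoma, Segun, Abiodun, Jide, Ifeoma) there are 5 shares of (2/5)/5 = 2/25 each.
Living: Uzoma, Segun, Jide, and Ifeoma — each takes 2/25.
Deceased: Abiodun. That 2/25 share is carried to generation 3.
At generation 3 (Lanre, Chukwudi, Ronke) there are 3 shares of (2/25)/3 = 2/75 each.
Living: Lanre, Chukwudi, and Ronke — each takes 2/75.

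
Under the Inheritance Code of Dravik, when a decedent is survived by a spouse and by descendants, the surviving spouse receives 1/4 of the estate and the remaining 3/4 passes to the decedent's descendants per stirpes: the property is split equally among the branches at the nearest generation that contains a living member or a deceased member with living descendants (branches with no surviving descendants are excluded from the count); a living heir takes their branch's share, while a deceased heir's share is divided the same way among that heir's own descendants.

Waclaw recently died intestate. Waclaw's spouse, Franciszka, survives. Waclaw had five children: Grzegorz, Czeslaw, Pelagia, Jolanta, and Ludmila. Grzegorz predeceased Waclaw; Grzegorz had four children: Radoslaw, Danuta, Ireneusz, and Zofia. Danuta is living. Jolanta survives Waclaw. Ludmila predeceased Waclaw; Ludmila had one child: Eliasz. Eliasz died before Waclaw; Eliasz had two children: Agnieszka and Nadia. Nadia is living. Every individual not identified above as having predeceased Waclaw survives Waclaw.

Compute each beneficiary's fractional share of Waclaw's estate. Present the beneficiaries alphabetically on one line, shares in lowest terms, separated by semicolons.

Agnieszka 3/40; Czeslaw 3/20; Danuta 3/80; Franciszka 1/4; Ireneusz 3/80; Jolanta 3/20; Nadia 3/40; Pelagia 3/20; Radoslaw 3/80; Zofia 3/80

Franciszka, as surviving spouse, takes 1/4.
The remaining 3/4 passes to Waclaw's descendants per stirpes.
The 3/4 is divided into 5 equal shares of 3/20 among Grzegorz, Czeslaw, Pelagia, Jolanta, Ludmila.
Grzegorz predeceased; the 3/20 allotted to Grzegorz's branch passes to Grzegorz's issue by representation.
The 3/20 is divided into 4 equal shares of 3/80 among Radoslaw, Danuta, Ireneusz, Zofia.
Radoslaw is living and takes 3/80.
Danuta is living and takes 3/80.
Ireneusz is living and takes 3/80.
Zofia is living and takes 3/80.
Czeslaw is living and takes 3/20.
Pelagia is living and takes 3/20.
Jolanta is living and takes 3/20.
Ludmila predeceased; the 3/20 allotted to Ludmila's branch passes to Ludmila's issue by representation.
Eliasz's line is the sole branch at this level, so the full 3/20 passes to Eliasz's issue by representation.
The 3/20 is divided into 2 equal shares of 3/40 among Agnieszka, Nadia.
Agnieszka is living and takes 3/40.
Nadia is living and takes 3/40.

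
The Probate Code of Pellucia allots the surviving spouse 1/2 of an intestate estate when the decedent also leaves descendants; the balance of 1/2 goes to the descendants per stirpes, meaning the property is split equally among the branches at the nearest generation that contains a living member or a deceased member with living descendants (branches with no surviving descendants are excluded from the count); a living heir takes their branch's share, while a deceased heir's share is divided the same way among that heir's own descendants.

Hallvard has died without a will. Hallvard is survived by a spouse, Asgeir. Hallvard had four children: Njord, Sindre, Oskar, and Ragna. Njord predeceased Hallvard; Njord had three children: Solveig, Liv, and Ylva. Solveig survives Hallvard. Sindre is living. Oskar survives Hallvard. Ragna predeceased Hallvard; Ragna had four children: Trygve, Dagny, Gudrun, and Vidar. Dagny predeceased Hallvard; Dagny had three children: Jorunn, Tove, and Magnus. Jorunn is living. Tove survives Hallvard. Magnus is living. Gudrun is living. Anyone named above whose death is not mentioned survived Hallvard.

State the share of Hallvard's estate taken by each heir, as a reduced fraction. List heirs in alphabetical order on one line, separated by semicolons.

Asgeir, as surviving spouse, takes 1/2.
The remaining 1/2 passes to Hallvard's descendants per stirpes.
The 1/2 is divided into 4 equal shares of 1/8 among Njord, Sindre, Oskar, Ragna.
Njord predeceased; the 1/8 allotted to Njord's branch passes to Njord's issue by representation.
The 1/8 is divided into 3 equal shares of 1/24 among Solveig, Liv, Ylva.
Solveig is living and takes 1/24.
Liv is living and takes 1/24.
Ylva is living and takes 1/24.
Sindre is living and takes 1/8.
Oskar is living and takes 1/8.
Ragna predeceased; the 1/8 allotted to Ragna's branch passes to Ragna's issue by representation.
The 1/8 is divided into 4 equal shares of 1/32 among Trygve, Dagny, Gudrun, Vidar.
Trygve is living and takes 1/32.
Dagny predeceased; the 1/32 allotted to Dagny's branch passes to Dagny's issue by representation.
The 1/32 is divided into 3 equal shares of 1/96 among Jorunn, Tove, Magnus.
Jorunn is living and takes 1/96.
Tove is living and takes 1/96.
Magnus is living and takes 1/96.
Gudrun is living and takes 1/32.
Vidar is living and takes 1/32.

Asgeir 1/2; Gudrun 1/32; Jorunn 1/96; Liv 1/24; Magnus 1/96; Oskar 1/8; Sindre 1/8; Solveig 1/24; Tove 1/96; Trygve 1/32; Vidar 1/32; Ylva 1/24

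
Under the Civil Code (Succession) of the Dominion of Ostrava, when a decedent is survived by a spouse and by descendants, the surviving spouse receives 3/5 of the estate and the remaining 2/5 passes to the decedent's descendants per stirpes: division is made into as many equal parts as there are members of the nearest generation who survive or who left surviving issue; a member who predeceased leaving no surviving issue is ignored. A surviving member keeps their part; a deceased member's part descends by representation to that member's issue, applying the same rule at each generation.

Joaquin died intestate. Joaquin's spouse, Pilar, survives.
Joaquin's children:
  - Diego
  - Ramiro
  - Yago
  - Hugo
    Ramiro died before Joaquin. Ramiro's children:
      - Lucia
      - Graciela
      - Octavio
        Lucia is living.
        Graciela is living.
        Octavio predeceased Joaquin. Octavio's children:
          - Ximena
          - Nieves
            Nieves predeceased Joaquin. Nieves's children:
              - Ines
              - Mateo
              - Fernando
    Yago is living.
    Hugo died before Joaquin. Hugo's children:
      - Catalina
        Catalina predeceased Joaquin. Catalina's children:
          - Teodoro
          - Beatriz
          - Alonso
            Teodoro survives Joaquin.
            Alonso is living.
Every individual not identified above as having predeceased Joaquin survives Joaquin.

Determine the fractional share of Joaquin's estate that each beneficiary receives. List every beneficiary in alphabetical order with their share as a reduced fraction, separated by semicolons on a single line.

Alonso 1/30; Beatriz 1/30; Diego 1/10; Fernando 1/180; Graciela 1/30; Ines 1/180; Lucia 1/30; Mateo 1/180; Pilar 3/5; Teodoro 1/30; Ximena 1/60; Yago 1/10

Pilar, as surviving spouse, takes 3/5.
The remaining 2/5 passes to Joaquin's descendants per stirpes.
The 2/5 is divided into 4 equal shares of 1/10 among Diego, Ramiro, Yago, Hugo.
Diego is living and takes 1/10.
Ramiro predeceased; the 1/10 allotted to Ramiro's branch passes to Ramiro's issue by representation.
The 1/10 is divided into 3 equal shares of 1/30 among Lucia, Graciela, Octavio.
Lucia is living and takes 1/30.
Graciela is living and takes 1/30.
Octavio predeceased; the 1/30 allotted to Octavio's branch passes to Octavio's issue by representation.
The 1/30 is divided into 2 equal shares of 1/60 among Ximena, Nieves.
Ximena is living and takes 1/60.
Nieves predeceased; the 1/60 allotted to Nieves's branch passes to Nieves's issue by representation.
The 1/60 is divided into 3 equal shares of 1/180 among Ines, Mateo, Fernando.
Ines is living and takes 1/180.
Mateo is living and takes 1/180.
Fernando is living and takes 1/180.
Yago is living and takes 1/10.
Hugo predeceased; the 1/10 allotted to Hugo's branch passes to Hugo's issue by representation.
Catalina's line is the sole branch at this level, so the full 1/10 passes to Catalina's issue by representation.
The 1/10 is divided into 3 equal shares of 1/30 among Teodoro, Beatriz, Alonso.
Teodoro is living and takes 1/30.
Beatriz is living and takes 1/30.
Alonso is living and takes 1/30.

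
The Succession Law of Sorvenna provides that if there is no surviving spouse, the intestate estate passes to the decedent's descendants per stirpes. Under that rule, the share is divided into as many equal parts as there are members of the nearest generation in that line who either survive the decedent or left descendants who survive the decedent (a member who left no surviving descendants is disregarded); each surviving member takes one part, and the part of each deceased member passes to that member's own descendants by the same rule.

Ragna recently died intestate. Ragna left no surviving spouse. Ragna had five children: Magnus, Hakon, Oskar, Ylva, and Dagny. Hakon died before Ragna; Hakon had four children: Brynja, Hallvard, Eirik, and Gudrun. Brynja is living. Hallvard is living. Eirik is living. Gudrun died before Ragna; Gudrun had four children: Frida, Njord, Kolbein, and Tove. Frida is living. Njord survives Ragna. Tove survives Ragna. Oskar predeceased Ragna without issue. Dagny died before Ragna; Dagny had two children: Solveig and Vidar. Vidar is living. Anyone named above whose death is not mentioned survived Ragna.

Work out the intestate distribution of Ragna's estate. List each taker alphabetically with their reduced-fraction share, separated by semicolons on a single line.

There is no surviving spouse, so the entire estate passes to Ragna's descendants per stirpes.
Oskar left no surviving issue, so that branch lapses and is disregarded.
The estate is divided into 4 equal shares of 1/4 among Magnus, Hakon, Ylva, Dagny.
Magnus is living and takes 1/4.
Hakon predeceased; the 1/4 allotted to Hakon's branch passes to Hakon's issue by representation.
The 1/4 is divided into 4 equal shares of 1/16 among Brynja, Hallvard, Eirik, Gudrun.
Brynja is living and takes 1/16.
Hallvard is living and takes 1/16.
Eirik is living and takes 1/16.
Gudrun predeceased; the 1/16 allotted to Gudrun's branch passes to Gudrun's issue by representation.
The 1/16 is divided into 4 equal shares of 1/64 among Frida, Njord, Kolbein, Tove.
Frida is living and takes 1/64.
Njord is living and takes 1/64.
Kolbein is living and takes 1/64.
Tove is living and takes 1/64.
Ylva is living and takes 1/4.
Dagny predeceased; the 1/4 allotted to Dagny's branch passes to Dagny's issue by representation.
The 1/4 is divided into 2 equal shares of 1/8 among Solveig, Vidar.
Solveig is living and takes 1/8.
Vidar is living and takes 1/8.

Brynja 1/16; Eirik 1/16; Frida 1/64; Hallvard 1/16; Kolbein 1/64; Magnus 1/4; Njord 1/64; Solveig 1/8; Tove 1/64; Vidar 1/8; Ylva 1/4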